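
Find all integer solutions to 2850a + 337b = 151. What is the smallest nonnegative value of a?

gcd(2850, 337) = 1.
1 divides 151, so solutions exist.
By Bézout, 2850*(151) + 337*(-1277) = 1.
Scale by 151/1 = 151: (a₀, b₀) = (22801, -192827).
General solution: a = 22801 + 337t, b = -192827 - 2850t for integer t.
a ≥ 0: smallest is 22801 mod 337 = 222 (at t = -67), with b = -1877.

222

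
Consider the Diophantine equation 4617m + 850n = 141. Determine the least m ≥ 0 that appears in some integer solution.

gcd(4617, 850):
  4617 = 5*850 + 367
  850 = 2*367 + 116
  367 = 3*116 + 19
  116 = 6*19 + 2
  19 = 9*2 + 1
  2 = 2*1
so gcd(4617, 850) = 1.
1 divides 141, so solutions exist.
Back-substitute for Bézout coefficients:
  1 = 19 - 9*2
  ... = 4617*(403) + 850*(-2189)
Scale by 141/1 = 141: (m₀, n₀) = (56823, -308649).
General solution: m = 56823 + 850t, n = -308649 - 4617t for integer t.
m ≥ 0: smallest is 56823 mod 850 = 723 (at t = -66), with n = -3927.

723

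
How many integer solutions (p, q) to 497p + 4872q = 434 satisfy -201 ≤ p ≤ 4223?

gcd(4872, 497):
  4872 = 9·497 + 399
  497 = 1·399 + 98
  399 = 4·98 + 7
  98 = 14·7
so gcd(4872, 497) = 7.
Back-substitute for Bézout coefficients:
  7 = 399 - 4·98
  ... = 497·(-49) + 4872·(5)
Scale by 62: particular solution (-3038, 310); reduce p mod 696: (442, -45).
General solution: p = 442 + 696t, q = -45 - 71t for integer t.
-201 ≤ 442 + 696t ≤ 4223 gives t ∈ [0, 5], which is 6 values.

6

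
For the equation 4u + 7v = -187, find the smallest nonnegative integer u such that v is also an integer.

4

gcd(7, 4) = 1.
1 divides -187, so solutions exist.
By Bézout, 4*(2) + 7*(-1) = 1.
Scale by -187/1 = -187: (u₀, v₀) = (-374, 187).
General solution: u = -374 + 7t, v = 187 - 4t for integer t.
u ≥ 0: smallest is -374 mod 7 = 4 (at t = 54), with v = -29.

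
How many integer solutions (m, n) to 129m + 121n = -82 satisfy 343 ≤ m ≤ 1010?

6

gcd(129, 121):
  129 = 1·121 + 8
  121 = 15·8 + 1
  8 = 8·1
so gcd(129, 121) = 1.
Back-substitute for Bézout coefficients:
  1 = 121 - 15·8
  ... = 129·(-15) + 121·(16)
Scale by -82: particular solution (1230, -1312); reduce m mod 121: (20, -22).
General solution: m = 20 + 121t, n = -22 - 129t for integer t.
343 ≤ 20 + 121t ≤ 1010 gives t ∈ [3, 8], which is 6 values.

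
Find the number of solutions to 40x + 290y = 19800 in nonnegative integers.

gcd(290, 40) = 10  (290 = 7*40 + 10, 40 = 4*10).
Back-substituting, 40*(-7) + 290*(1) = 10.
Scale by 1980: one solution is (-13860, 1980). Reduce x mod 29: (2, 68).
General: x = 2 + 29t, y = 68 - 4t.
x ≥ 0 ⇒ t ≥ 0; y ≥ 0 ⇒ t ≤ 17. So t ∈ [0, 17]: 18 solutions.

18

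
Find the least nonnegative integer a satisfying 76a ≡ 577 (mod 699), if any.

679

gcd(699, 76) = 1  (699 = 9*76 + 15, 76 = 5*15 + 1, 15 = 15*1).
1 divides 577, so solutions exist.
Back-substituting, 76*(46) + 699*(-5) = 1.
So 76*(46) ≡ 1 (mod 699); multiply by 577: a ≡ 26542 (mod 699).
Smallest nonnegative: a = 26542 mod 699 = 679.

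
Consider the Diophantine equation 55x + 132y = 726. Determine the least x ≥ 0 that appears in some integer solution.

gcd(132, 55) = 11.
11 divides 726, so solutions exist.
By Bézout, 55*(5) + 132*(-2) = 11.
Scale by 726/11 = 66: (x₀, y₀) = (330, -132).
General solution: x = 330 + 12t, y = -132 - 5t for integer t.
x ≥ 0: smallest is 330 mod 12 = 6 (at t = -27), with y = 3.

6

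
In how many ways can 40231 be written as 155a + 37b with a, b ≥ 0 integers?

gcd(155, 37):
  155 = 4*37 + 7
  37 = 5*7 + 2
  7 = 3*2 + 1
  2 = 2*1
so gcd(155, 37) = 1.
Back-substitute for Bézout coefficients:
  1 = 7 - 3*2
  ... = 155*(16) + 37*(-67)
Scale by 40231: one solution is (643696, -2695477). Reduce a mod 37: (7, 1058).
General: a = 7 + 37t, b = 1058 - 155t.
a ≥ 0 ⇒ t ≥ 0; b ≥ 0 ⇒ t ≤ 6. So t ∈ [0, 6]: 7 solutions.

7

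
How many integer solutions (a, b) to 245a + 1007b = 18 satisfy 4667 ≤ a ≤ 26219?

gcd(1007, 245):
  1007 = 4*245 + 27
  245 = 9*27 + 2
  27 = 13*2 + 1
  2 = 2*1
so gcd(1007, 245) = 1.
Back-substitute for Bézout coefficients:
  1 = 27 - 13*2
  ... = 245*(-485) + 1007*(118)
Scale by 18: particular solution (-8730, 2124); reduce a mod 1007: (333, -81).
General solution: a = 333 + 1007t, b = -81 - 245t for integer t.
4667 ≤ 333 + 1007t ≤ 26219 gives t ∈ [5, 25], which is 21 values.

21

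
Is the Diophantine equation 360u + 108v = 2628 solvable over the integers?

yes

gcd(360, 108) = 36  (360 = 3·108 + 36, 108 = 3·36).
36 divides 2628, so integer solutions exist.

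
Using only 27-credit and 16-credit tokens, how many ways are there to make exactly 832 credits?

2

Need nonnegative integers with 27j + 16k = 832.
gcd(27, 16) = 1, and 27·(3) + 16·(-5) = 1.
So (j₀, k₀) = (2496, -4160); general j = 2496 + 16t, k = -4160 - 27t.
j ≥ 0 ⇒ t ≥ -156; k ≥ 0 ⇒ t ≤ -155. That's 2 values of t.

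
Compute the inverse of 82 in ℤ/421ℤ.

344

gcd(421, 82):
  421 = 5×82 + 11
  82 = 7×11 + 5
  11 = 2×5 + 1
  5 = 5×1
so gcd(421, 82) = 1.
Back-substitute for Bézout coefficients:
  1 = 11 - 2×5
  ... = 82×(-77) + 421×(15)
So 82×-77 ≡ 1 (mod 421), and -77 mod 421 = 344.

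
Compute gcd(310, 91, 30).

1

gcd(310, 91) = 1  (310 = 3·91 + 37, 91 = 2·37 + 17, 37 = 2·17 + 3, 17 = 5·3 + 2, 3 = 1·2 + 1, 2 = 2·1).
gcd(1, 30) = 1.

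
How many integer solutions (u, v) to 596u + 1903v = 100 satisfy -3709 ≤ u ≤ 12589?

9

gcd(1903, 596):
  1903 = 3×596 + 115
  596 = 5×115 + 21
  115 = 5×21 + 10
  21 = 2×10 + 1
  10 = 10×1
so gcd(1903, 596) = 1.
Back-substitute for Bézout coefficients:
  1 = 21 - 2×10
  ... = 596×(182) + 1903×(-57)
Scale by 100: particular solution (18200, -5700); reduce u mod 1903: (1073, -336).
General solution: u = 1073 + 1903t, v = -336 - 596t for integer t.
-3709 ≤ 1073 + 1903t ≤ 12589 gives t ∈ [-2, 6], which is 9 values.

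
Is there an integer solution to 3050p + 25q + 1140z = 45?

gcd(3050, 25) = 25.
gcd(25, 1140) = 5.
5 divides 45, so integer solutions exist.

yes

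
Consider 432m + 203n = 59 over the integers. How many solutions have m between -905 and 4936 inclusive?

29

gcd(432, 203):
  432 = 2×203 + 26
  203 = 7×26 + 21
  26 = 1×21 + 5
  21 = 4×5 + 1
  5 = 5×1
so gcd(432, 203) = 1.
Back-substitute for Bézout coefficients:
  1 = 21 - 4×5
  ... = 432×(-39) + 203×(83)
Scale by 59: particular solution (-2301, 4897); reduce m mod 203: (135, -287).
General solution: m = 135 + 203t, n = -287 - 432t for integer t.
-905 ≤ 135 + 203t ≤ 4936 gives t ∈ [-5, 23], which is 29 values.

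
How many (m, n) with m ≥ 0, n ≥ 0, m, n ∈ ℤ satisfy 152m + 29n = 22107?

gcd(152, 29) = 1.
By Bézout, 152*(-4) + 29*(21) = 1.
One solution: (22, 647).
General: m = 22 + 29t, n = 647 - 152t.
m ≥ 0 ⇒ t ≥ 0; n ≥ 0 ⇒ t ≤ 4. So t ∈ [0, 4]: 5 solutions.

5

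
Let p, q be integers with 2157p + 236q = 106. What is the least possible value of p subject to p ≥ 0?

182

gcd(2157, 236) = 1  (2157 = 9*236 + 33, 236 = 7*33 + 5, 33 = 6*5 + 3, 5 = 1*3 + 2, 3 = 1*2 + 1, 2 = 2*1).
1 divides 106, so solutions exist.
Back-substituting, 2157*(93) + 236*(-850) = 1.
Scale by 106/1 = 106: (p₀, q₀) = (9858, -90100).
General solution: p = 9858 + 236t, q = -90100 - 2157t for integer t.
p ≥ 0: smallest is 9858 mod 236 = 182 (at t = -41), with q = -1663.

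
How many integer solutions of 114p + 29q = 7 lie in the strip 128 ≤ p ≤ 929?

gcd(114, 29):
  114 = 3·29 + 27
  29 = 1·27 + 2
  27 = 13·2 + 1
  2 = 2·1
so gcd(114, 29) = 1.
Back-substitute for Bézout coefficients:
  1 = 27 - 13·2
  ... = 114·(14) + 29·(-55)
Scale by 7: particular solution (98, -385); reduce p mod 29: (11, -43).
General solution: p = 11 + 29t, q = -43 - 114t for integer t.
128 ≤ 11 + 29t ≤ 929 gives t ∈ [5, 31], which is 27 values.

27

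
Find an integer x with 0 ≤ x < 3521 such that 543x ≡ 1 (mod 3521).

415

gcd(3521, 543) = 1  (3521 = 6×543 + 263, 543 = 2×263 + 17, 263 = 15×17 + 8, 17 = 2×8 + 1, 8 = 8×1).
Back-substituting, 543×(415) + 3521×(-64) = 1.
So 543×415 ≡ 1 (mod 3521), and 415 mod 3521 = 415.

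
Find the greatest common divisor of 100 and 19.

gcd(100, 19):
  100 = 5*19 + 5
  19 = 3*5 + 4
  5 = 1*4 + 1
  4 = 4*1
so gcd(100, 19) = 1.

1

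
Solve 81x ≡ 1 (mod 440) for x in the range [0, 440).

gcd(440, 81) = 1.
By Bézout, 81·(201) + 440·(-37) = 1.
So 81·201 ≡ 1 (mod 440), and 201 mod 440 = 201.

201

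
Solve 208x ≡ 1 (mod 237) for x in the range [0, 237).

gcd(237, 208) = 1  (237 = 1×208 + 29, 208 = 7×29 + 5, 29 = 5×5 + 4, 5 = 1×4 + 1, 4 = 4×1).
Back-substituting, 208×(49) + 237×(-43) = 1.
So 208×49 ≡ 1 (mod 237), and 49 mod 237 = 49.

49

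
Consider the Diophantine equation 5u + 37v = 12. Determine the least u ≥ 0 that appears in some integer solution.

32

gcd(37, 5) = 1  (37 = 7·5 + 2, 5 = 2·2 + 1, 2 = 2·1).
1 divides 12, so solutions exist.
Back-substituting, 5·(15) + 37·(-2) = 1.
Scale by 12/1 = 12: (u₀, v₀) = (180, -24).
General solution: u = 180 + 37t, v = -24 - 5t for integer t.
u ≥ 0: smallest is 180 mod 37 = 32 (at t = -4), with v = -4.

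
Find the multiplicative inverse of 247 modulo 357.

172

gcd(357, 247):
  357 = 1*247 + 110
  247 = 2*110 + 27
  110 = 4*27 + 2
  27 = 13*2 + 1
  2 = 2*1
so gcd(357, 247) = 1.
Back-substitute for Bézout coefficients:
  1 = 27 - 13*2
  ... = 247*(172) + 357*(-119)
So 247*172 ≡ 1 (mod 357), and 172 mod 357 = 172.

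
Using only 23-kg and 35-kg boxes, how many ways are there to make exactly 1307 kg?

1

Need nonnegative integers with 23j + 35k = 1307.
gcd(23, 35) = 1, and 23·(-3) + 35·(2) = 1.
So (j₀, k₀) = (-3921, 2614); general j = -3921 + 35t, k = 2614 - 23t.
j ≥ 0 ⇒ t ≥ 113; k ≥ 0 ⇒ t ≤ 113. That's 1 value of t.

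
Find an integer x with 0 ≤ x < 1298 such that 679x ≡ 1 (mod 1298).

887

gcd(1298, 679):
  1298 = 1·679 + 619
  679 = 1·619 + 60
  619 = 10·60 + 19
  60 = 3·19 + 3
  19 = 6·3 + 1
  3 = 3·1
so gcd(1298, 679) = 1.
Back-substitute for Bézout coefficients:
  1 = 19 - 6·3
  ... = 679·(-411) + 1298·(215)
So 679·-411 ≡ 1 (mod 1298), and -411 mod 1298 = 887.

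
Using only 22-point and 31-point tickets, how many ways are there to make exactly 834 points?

Need nonnegative integers with 22j + 31k = 834.
gcd(22, 31) = 1, and 22·(-7) + 31·(5) = 1.
So (j₀, k₀) = (-5838, 4170); general j = -5838 + 31t, k = 4170 - 22t.
j ≥ 0 ⇒ t ≥ 189; k ≥ 0 ⇒ t ≤ 189. That's 1 value of t.

1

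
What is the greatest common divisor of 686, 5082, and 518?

14

gcd(5082, 686) = 14.
gcd(14, 518) = 14.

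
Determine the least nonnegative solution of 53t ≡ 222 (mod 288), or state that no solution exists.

102

gcd(288, 53) = 1.
1 divides 222, so solutions exist.
By Bézout, 53×(125) + 288×(-23) = 1.
So 53×(125) ≡ 1 (mod 288); multiply by 222: t ≡ 27750 (mod 288).
Smallest nonnegative: t = 27750 mod 288 = 102.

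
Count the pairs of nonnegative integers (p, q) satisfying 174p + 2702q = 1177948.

gcd(2702, 174) = 2.
By Bézout, 174*(264) + 2702*(-17) = 2.
One solution: (1195, 359).
General: p = 1195 + 1351t, q = 359 - 87t.
p ≥ 0 ⇒ t ≥ 0; q ≥ 0 ⇒ t ≤ 4. So t ∈ [0, 4]: 5 solutions.

5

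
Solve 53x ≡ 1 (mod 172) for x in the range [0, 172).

gcd(172, 53) = 1.
By Bézout, 53*(13) + 172*(-4) = 1.
So 53*13 ≡ 1 (mod 172), and 13 mod 172 = 13.

13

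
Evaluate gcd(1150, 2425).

25

gcd(2425, 1150):
  2425 = 2·1150 + 125
  1150 = 9·125 + 25
  125 = 5·25
so gcd(2425, 1150) = 25.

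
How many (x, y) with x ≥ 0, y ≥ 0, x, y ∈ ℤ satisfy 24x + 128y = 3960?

11

gcd(128, 24) = 8  (128 = 5·24 + 8, 24 = 3·8).
Back-substituting, 24·(-5) + 128·(1) = 8.
Scale by 495: one solution is (-2475, 495). Reduce x mod 16: (5, 30).
General: x = 5 + 16t, y = 30 - 3t.
x ≥ 0 ⇒ t ≥ 0; y ≥ 0 ⇒ t ≤ 10. So t ∈ [0, 10]: 11 solutions.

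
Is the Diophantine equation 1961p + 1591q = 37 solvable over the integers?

yes

gcd(1961, 1591) = 37  (1961 = 1×1591 + 370, 1591 = 4×370 + 111, 370 = 3×111 + 37, 111 = 3×37).
37 divides 37, so integer solutions exist.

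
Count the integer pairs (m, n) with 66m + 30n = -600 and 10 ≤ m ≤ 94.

gcd(66, 30) = 6.
By Bézout, 66·(1) + 30·(-2) = 6.
Particular solution: (0, -20).
General solution: m = 0 + 5t, n = -20 - 11t for integer t.
10 ≤ 0 + 5t ≤ 94 gives t ∈ [2, 18], which is 17 values.

17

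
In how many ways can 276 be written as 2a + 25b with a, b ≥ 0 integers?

6

gcd(25, 2) = 1.
By Bézout, 2·(-12) + 25·(1) = 1.
One solution: (13, 10).
General: a = 13 + 25t, b = 10 - 2t.
a ≥ 0 ⇒ t ≥ 0; b ≥ 0 ⇒ t ≤ 5. So t ∈ [0, 5]: 6 solutions.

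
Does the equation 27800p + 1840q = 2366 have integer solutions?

gcd(27800, 1840):
  27800 = 15·1840 + 200
  1840 = 9·200 + 40
  200 = 5·40
so gcd(27800, 1840) = 40.
40 does not divide 2366 (remainder 6), so no integer solutions.

no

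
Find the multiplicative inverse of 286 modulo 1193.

146

gcd(1193, 286):
  1193 = 4×286 + 49
  286 = 5×49 + 41
  49 = 1×41 + 8
  41 = 5×8 + 1
  8 = 8×1
so gcd(1193, 286) = 1.
Back-substitute for Bézout coefficients:
  1 = 41 - 5×8
  ... = 286×(146) + 1193×(-35)
So 286×146 ≡ 1 (mod 1193), and 146 mod 1193 = 146.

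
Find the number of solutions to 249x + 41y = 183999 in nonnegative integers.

gcd(249, 41) = 1.
By Bézout, 249×(14) + 41×(-85) = 1.
One solution: (38, 4257).
General: x = 38 + 41t, y = 4257 - 249t.
x ≥ 0 ⇒ t ≥ 0; y ≥ 0 ⇒ t ≤ 17. So t ∈ [0, 17]: 18 solutions.

18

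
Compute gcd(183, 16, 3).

gcd(183, 16) = 1  (183 = 11×16 + 7, 16 = 2×7 + 2, 7 = 3×2 + 1, 2 = 2×1).
gcd(1, 3) = 1.

1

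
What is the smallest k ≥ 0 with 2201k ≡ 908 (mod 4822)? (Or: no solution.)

1006

gcd(4822, 2201) = 1  (4822 = 2*2201 + 420, 2201 = 5*420 + 101, 420 = 4*101 + 16, 101 = 6*16 + 5, 16 = 3*5 + 1, 5 = 5*1).
1 divides 908, so solutions exist.
Back-substituting, 2201*(-907) + 4822*(414) = 1.
So 2201*(-907) ≡ 1 (mod 4822); multiply by 908: k ≡ -823556 (mod 4822).
Smallest nonnegative: k = -823556 mod 4822 = 1006.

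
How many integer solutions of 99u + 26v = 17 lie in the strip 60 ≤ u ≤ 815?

gcd(99, 26) = 1.
By Bézout, 99×(5) + 26×(-19) = 1.
Particular solution: (7, -26).
General solution: u = 7 + 26t, v = -26 - 99t for integer t.
60 ≤ 7 + 26t ≤ 815 gives t ∈ [3, 31], which is 29 values.

29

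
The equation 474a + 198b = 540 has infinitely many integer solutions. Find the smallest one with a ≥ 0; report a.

gcd(474, 198) = 6.
6 divides 540, so solutions exist.
By Bézout, 474*(-5) + 198*(12) = 6.
Scale by 540/6 = 90: (a₀, b₀) = (-450, 1080).
General solution: a = -450 + 33t, b = 1080 - 79t for integer t.
a ≥ 0: smallest is -450 mod 33 = 12 (at t = 14), with b = -26.

12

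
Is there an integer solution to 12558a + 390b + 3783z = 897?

yes

gcd(12558, 390) = 78.
gcd(78, 3783) = 39.
39 divides 897, so integer solutions exist.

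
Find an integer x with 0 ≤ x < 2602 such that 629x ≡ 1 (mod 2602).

1543

gcd(2602, 629) = 1  (2602 = 4*629 + 86, 629 = 7*86 + 27, 86 = 3*27 + 5, 27 = 5*5 + 2, 5 = 2*2 + 1, 2 = 2*1).
Back-substituting, 629*(-1059) + 2602*(256) = 1.
So 629*-1059 ≡ 1 (mod 2602), and -1059 mod 2602 = 1543.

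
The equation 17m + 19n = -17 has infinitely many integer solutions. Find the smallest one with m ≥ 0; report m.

gcd(19, 17):
  19 = 1·17 + 2
  17 = 8·2 + 1
  2 = 2·1
so gcd(19, 17) = 1.
1 divides -17, so solutions exist.
Back-substitute for Bézout coefficients:
  1 = 17 - 8·2
  ... = 17·(9) + 19·(-8)
Scale by -17/1 = -17: (m₀, n₀) = (-153, 136).
General solution: m = -153 + 19t, n = 136 - 17t for integer t.
m ≥ 0: smallest is -153 mod 19 = 18 (at t = 9), with n = -17.

18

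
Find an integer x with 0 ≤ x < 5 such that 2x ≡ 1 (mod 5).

gcd(5, 2) = 1  (5 = 2·2 + 1, 2 = 2·1).
Back-substituting, 2·(-2) + 5·(1) = 1.
So 2·-2 ≡ 1 (mod 5), and -2 mod 5 = 3.

3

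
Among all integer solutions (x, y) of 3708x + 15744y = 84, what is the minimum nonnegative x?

811

gcd(15744, 3708):
  15744 = 4×3708 + 912
  3708 = 4×912 + 60
  912 = 15×60 + 12
  60 = 5×12
so gcd(15744, 3708) = 12.
12 divides 84, so solutions exist.
Back-substitute for Bézout coefficients:
  12 = 912 - 15×60
  ... = 3708×(-259) + 15744×(61)
Scale by 84/12 = 7: (x₀, y₀) = (-1813, 427).
General solution: x = -1813 + 1312t, y = 427 - 309t for integer t.
x ≥ 0: smallest is -1813 mod 1312 = 811 (at t = 2), with y = -191.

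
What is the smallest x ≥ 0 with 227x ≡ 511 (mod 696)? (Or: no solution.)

269

gcd(696, 227) = 1.
1 divides 511, so solutions exist.
By Bézout, 227×(-325) + 696×(106) = 1.
So 227×(-325) ≡ 1 (mod 696); multiply by 511: x ≡ -166075 (mod 696).
Smallest nonnegative: x = -166075 mod 696 = 269.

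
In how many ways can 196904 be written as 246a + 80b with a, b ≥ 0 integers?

gcd(246, 80) = 2.
By Bézout, 246·(-13) + 80·(40) = 2.
One solution: (4, 2449).
General: a = 4 + 40t, b = 2449 - 123t.
a ≥ 0 ⇒ t ≥ 0; b ≥ 0 ⇒ t ≤ 19. So t ∈ [0, 19]: 20 solutions.

20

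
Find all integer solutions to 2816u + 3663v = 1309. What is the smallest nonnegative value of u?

59

gcd(3663, 2816) = 11  (3663 = 1*2816 + 847, 2816 = 3*847 + 275, 847 = 3*275 + 22, 275 = 12*22 + 11, 22 = 2*11).
11 divides 1309, so solutions exist.
Back-substituting, 2816*(160) + 3663*(-123) = 11.
Scale by 1309/11 = 119: (u₀, v₀) = (19040, -14637).
General solution: u = 19040 + 333t, v = -14637 - 256t for integer t.
u ≥ 0: smallest is 19040 mod 333 = 59 (at t = -57), with v = -45.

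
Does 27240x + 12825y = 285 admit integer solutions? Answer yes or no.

yes

gcd(27240, 12825) = 15.
15 divides 285, so integer solutions exist.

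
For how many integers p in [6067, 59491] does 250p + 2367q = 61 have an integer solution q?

gcd(2367, 250):
  2367 = 9×250 + 117
  250 = 2×117 + 16
  117 = 7×16 + 5
  16 = 3×5 + 1
  5 = 5×1
so gcd(2367, 250) = 1.
Back-substitute for Bézout coefficients:
  1 = 16 - 3×5
  ... = 250×(445) + 2367×(-47)
Scale by 61: particular solution (27145, -2867); reduce p mod 2367: (1108, -117).
General solution: p = 1108 + 2367t, q = -117 - 250t for integer t.
6067 ≤ 1108 + 2367t ≤ 59491 gives t ∈ [3, 24], which is 22 values.

22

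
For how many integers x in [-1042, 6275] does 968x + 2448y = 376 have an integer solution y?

24

gcd(2448, 968) = 8.
By Bézout, 968×(43) + 2448×(-17) = 8.
Particular solution: (185, -73).
General solution: x = 185 + 306t, y = -73 - 121t for integer t.
-1042 ≤ 185 + 306t ≤ 6275 gives t ∈ [-4, 19], which is 24 values.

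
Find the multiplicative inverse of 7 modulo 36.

gcd(36, 7) = 1  (36 = 5*7 + 1, 7 = 7*1).
Back-substituting, 7*(-5) + 36*(1) = 1.
So 7*-5 ≡ 1 (mod 36), and -5 mod 36 = 31.

31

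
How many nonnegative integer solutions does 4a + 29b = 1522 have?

13

gcd(29, 4) = 1.
By Bézout, 4×(-7) + 29×(1) = 1.
One solution: (18, 50).
General: a = 18 + 29t, b = 50 - 4t.
a ≥ 0 ⇒ t ≥ 0; b ≥ 0 ⇒ t ≤ 12. So t ∈ [0, 12]: 13 solutions.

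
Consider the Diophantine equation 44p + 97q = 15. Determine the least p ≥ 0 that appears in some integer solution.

29

gcd(97, 44) = 1.
1 divides 15, so solutions exist.
By Bézout, 44·(-11) + 97·(5) = 1.
Scale by 15/1 = 15: (p₀, q₀) = (-165, 75).
General solution: p = -165 + 97t, q = 75 - 44t for integer t.
p ≥ 0: smallest is -165 mod 97 = 29 (at t = 2), with q = -13.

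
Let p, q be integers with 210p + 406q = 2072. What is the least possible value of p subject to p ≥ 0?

gcd(406, 210):
  406 = 1*210 + 196
  210 = 1*196 + 14
  196 = 14*14
so gcd(406, 210) = 14.
14 divides 2072, so solutions exist.
Back-substitute for Bézout coefficients:
  14 = 210 - 1*196
  ... = 210*(2) + 406*(-1)
Scale by 2072/14 = 148: (p₀, q₀) = (296, -148).
General solution: p = 296 + 29t, q = -148 - 15t for integer t.
p ≥ 0: smallest is 296 mod 29 = 6 (at t = -10), with q = 2.

6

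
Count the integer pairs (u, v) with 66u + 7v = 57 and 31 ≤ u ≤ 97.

gcd(66, 7) = 1.
By Bézout, 66×(-2) + 7×(19) = 1.
Particular solution: (5, -39).
General solution: u = 5 + 7t, v = -39 - 66t for integer t.
31 ≤ 5 + 7t ≤ 97 gives t ∈ [4, 13], which is 10 values.

10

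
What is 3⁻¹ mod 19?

gcd(19, 3) = 1  (19 = 6*3 + 1, 3 = 3*1).
Back-substituting, 3*(-6) + 19*(1) = 1.
So 3*-6 ≡ 1 (mod 19), and -6 mod 19 = 13.

13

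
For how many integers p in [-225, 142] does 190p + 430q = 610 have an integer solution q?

gcd(430, 190) = 10.
By Bézout, 190·(-9) + 430·(4) = 10.
Particular solution: (10, -3).
General solution: p = 10 + 43t, q = -3 - 19t for integer t.
-225 ≤ 10 + 43t ≤ 142 gives t ∈ [-5, 3], which is 9 values.

9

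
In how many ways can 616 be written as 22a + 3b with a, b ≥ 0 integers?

10

gcd(22, 3) = 1.
By Bézout, 22×(1) + 3×(-7) = 1.
One solution: (1, 198).
General: a = 1 + 3t, b = 198 - 22t.
a ≥ 0 ⇒ t ≥ 0; b ≥ 0 ⇒ t ≤ 9. So t ∈ [0, 9]: 10 solutions.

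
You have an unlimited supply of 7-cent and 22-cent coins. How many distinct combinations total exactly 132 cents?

Need nonnegative integers with 7j + 22k = 132.
gcd(7, 22) = 1, and 7·(-3) + 22·(1) = 1.
So (j₀, k₀) = (-396, 132); general j = -396 + 22t, k = 132 - 7t.
j ≥ 0 ⇒ t ≥ 18; k ≥ 0 ⇒ t ≤ 18. That's 1 value of t.

1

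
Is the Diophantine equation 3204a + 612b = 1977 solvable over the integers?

gcd(3204, 612):
  3204 = 5·612 + 144
  612 = 4·144 + 36
  144 = 4·36
so gcd(3204, 612) = 36.
36 does not divide 1977 (remainder 33), so no integer solutions.

no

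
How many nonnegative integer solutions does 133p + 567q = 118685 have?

11

gcd(567, 133):
  567 = 4×133 + 35
  133 = 3×35 + 28
  35 = 1×28 + 7
  28 = 4×7
so gcd(567, 133) = 7.
Back-substitute for Bézout coefficients:
  7 = 35 - 1×28
  ... = 133×(-17) + 567×(4)
Scale by 16955: one solution is (-288235, 67820). Reduce p mod 81: (44, 199).
General: p = 44 + 81t, q = 199 - 19t.
p ≥ 0 ⇒ t ≥ 0; q ≥ 0 ⇒ t ≤ 10. So t ∈ [0, 10]: 11 solutions.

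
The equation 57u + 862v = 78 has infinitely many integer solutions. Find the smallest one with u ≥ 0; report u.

818

gcd(862, 57) = 1.
1 divides 78, so solutions exist.
By Bézout, 57×(121) + 862×(-8) = 1.
Scale by 78/1 = 78: (u₀, v₀) = (9438, -624).
General solution: u = 9438 + 862t, v = -624 - 57t for integer t.
u ≥ 0: smallest is 9438 mod 862 = 818 (at t = -10), with v = -54.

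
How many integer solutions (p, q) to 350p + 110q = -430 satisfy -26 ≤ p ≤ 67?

8

gcd(350, 110) = 10.
By Bézout, 350*(-5) + 110*(16) = 10.
Particular solution: (6, -23).
General solution: p = 6 + 11t, q = -23 - 35t for integer t.
-26 ≤ 6 + 11t ≤ 67 gives t ∈ [-2, 5], which is 8 values.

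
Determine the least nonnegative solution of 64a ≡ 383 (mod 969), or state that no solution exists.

869

gcd(969, 64) = 1  (969 = 15×64 + 9, 64 = 7×9 + 1, 9 = 9×1).
1 divides 383, so solutions exist.
Back-substituting, 64×(106) + 969×(-7) = 1.
So 64×(106) ≡ 1 (mod 969); multiply by 383: a ≡ 40598 (mod 969).
Smallest nonnegative: a = 40598 mod 969 = 869.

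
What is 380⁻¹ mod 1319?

gcd(1319, 380) = 1.
By Bézout, 380*(420) + 1319*(-121) = 1.
So 380*420 ≡ 1 (mod 1319), and 420 mod 1319 = 420.

420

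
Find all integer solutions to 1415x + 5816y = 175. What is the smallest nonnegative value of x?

gcd(5816, 1415):
  5816 = 4·1415 + 156
  1415 = 9·156 + 11
  156 = 14·11 + 2
  11 = 5·2 + 1
  2 = 2·1
so gcd(5816, 1415) = 1.
1 divides 175, so solutions exist.
Back-substitute for Bézout coefficients:
  1 = 11 - 5·2
  ... = 1415·(2647) + 5816·(-644)
Scale by 175/1 = 175: (x₀, y₀) = (463225, -112700).
General solution: x = 463225 + 5816t, y = -112700 - 1415t for integer t.
x ≥ 0: smallest is 463225 mod 5816 = 3761 (at t = -79), with y = -915.

3761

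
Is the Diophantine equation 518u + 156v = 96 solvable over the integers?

gcd(518, 156) = 2  (518 = 3*156 + 50, 156 = 3*50 + 6, 50 = 8*6 + 2, 6 = 3*2).
2 divides 96, so integer solutions exist.

yes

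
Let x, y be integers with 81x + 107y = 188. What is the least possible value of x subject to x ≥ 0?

1

gcd(107, 81) = 1.
1 divides 188, so solutions exist.
By Bézout, 81×(37) + 107×(-28) = 1.
Scale by 188/1 = 188: (x₀, y₀) = (6956, -5264).
General solution: x = 6956 + 107t, y = -5264 - 81t for integer t.
x ≥ 0: smallest is 6956 mod 107 = 1 (at t = -65), with y = 1.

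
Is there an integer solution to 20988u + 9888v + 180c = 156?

gcd(20988, 9888) = 12  (20988 = 2·9888 + 1212, 9888 = 8·1212 + 192, 1212 = 6·192 + 60, 192 = 3·60 + 12, 60 = 5·12).
gcd(12, 180) = 12.
12 divides 156, so integer solutions exist.

yes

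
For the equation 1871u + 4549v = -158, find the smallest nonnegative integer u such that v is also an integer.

gcd(4549, 1871) = 1  (4549 = 2·1871 + 807, 1871 = 2·807 + 257, 807 = 3·257 + 36, 257 = 7·36 + 5, 36 = 7·5 + 1, 5 = 5·1).
1 divides -158, so solutions exist.
Back-substituting, 1871·(-885) + 4549·(364) = 1.
Scale by -158/1 = -158: (u₀, v₀) = (139830, -57512).
General solution: u = 139830 + 4549t, v = -57512 - 1871t for integer t.
u ≥ 0: smallest is 139830 mod 4549 = 3360 (at t = -30), with v = -1382.

3360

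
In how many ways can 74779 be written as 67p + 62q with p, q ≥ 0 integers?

18

gcd(67, 62) = 1.
By Bézout, 67×(25) + 62×(-27) = 1.
One solution: (51, 1151).
General: p = 51 + 62t, q = 1151 - 67t.
p ≥ 0 ⇒ t ≥ 0; q ≥ 0 ⇒ t ≤ 17. So t ∈ [0, 17]: 18 solutions.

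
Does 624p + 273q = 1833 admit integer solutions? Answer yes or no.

yes

gcd(624, 273) = 39  (624 = 2·273 + 78, 273 = 3·78 + 39, 78 = 2·39).
39 divides 1833, so integer solutions exist.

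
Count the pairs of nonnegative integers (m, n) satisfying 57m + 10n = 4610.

gcd(57, 10):
  57 = 5*10 + 7
  10 = 1*7 + 3
  7 = 2*3 + 1
  3 = 3*1
so gcd(57, 10) = 1.
Back-substitute for Bézout coefficients:
  1 = 7 - 2*3
  ... = 57*(3) + 10*(-17)
Scale by 4610: one solution is (13830, -78370). Reduce m mod 10: (0, 461).
General: m = 0 + 10t, n = 461 - 57t.
m ≥ 0 ⇒ t ≥ 0; n ≥ 0 ⇒ t ≤ 8. So t ∈ [0, 8]: 9 solutions.

9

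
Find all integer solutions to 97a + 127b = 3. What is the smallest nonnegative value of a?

38

gcd(127, 97):
  127 = 1·97 + 30
  97 = 3·30 + 7
  30 = 4·7 + 2
  7 = 3·2 + 1
  2 = 2·1
so gcd(127, 97) = 1.
1 divides 3, so solutions exist.
Back-substitute for Bézout coefficients:
  1 = 7 - 3·2
  ... = 97·(55) + 127·(-42)
Scale by 3/1 = 3: (a₀, b₀) = (165, -126).
General solution: a = 165 + 127t, b = -126 - 97t for integer t.
a ≥ 0: smallest is 165 mod 127 = 38 (at t = -1), with b = -29.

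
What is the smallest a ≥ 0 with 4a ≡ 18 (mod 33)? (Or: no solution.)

gcd(33, 4):
  33 = 8·4 + 1
  4 = 4·1
so gcd(33, 4) = 1.
1 divides 18, so solutions exist.
Back-substitute for Bézout coefficients:
  1 = 33 - 8·4
  ... = 4·(-8) + 33·(1)
So 4·(-8) ≡ 1 (mod 33); multiply by 18: a ≡ -144 (mod 33).
Smallest nonnegative: a = -144 mod 33 = 21.

21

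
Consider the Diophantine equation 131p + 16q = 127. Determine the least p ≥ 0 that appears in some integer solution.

5

gcd(131, 16):
  131 = 8·16 + 3
  16 = 5·3 + 1
  3 = 3·1
so gcd(131, 16) = 1.
1 divides 127, so solutions exist.
Back-substitute for Bézout coefficients:
  1 = 16 - 5·3
  ... = 131·(-5) + 16·(41)
Scale by 127/1 = 127: (p₀, q₀) = (-635, 5207).
General solution: p = -635 + 16t, q = 5207 - 131t for integer t.
p ≥ 0: smallest is -635 mod 16 = 5 (at t = 40), with q = -33.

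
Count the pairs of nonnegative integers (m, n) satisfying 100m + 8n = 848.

gcd(100, 8) = 4  (100 = 12·8 + 4, 8 = 2·4).
Back-substituting, 100·(1) + 8·(-12) = 4.
Scale by 212: one solution is (212, -2544). Reduce m mod 2: (0, 106).
General: m = 0 + 2t, n = 106 - 25t.
m ≥ 0 ⇒ t ≥ 0; n ≥ 0 ⇒ t ≤ 4. So t ∈ [0, 4]: 5 solutions.

5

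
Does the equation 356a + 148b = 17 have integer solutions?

no

gcd(356, 148) = 4  (356 = 2*148 + 60, 148 = 2*60 + 28, 60 = 2*28 + 4, 28 = 7*4).
4 does not divide 17 (remainder 1), so no integer solutions.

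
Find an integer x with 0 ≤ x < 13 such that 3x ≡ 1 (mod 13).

9

gcd(13, 3) = 1.
By Bézout, 3·(-4) + 13·(1) = 1.
So 3·-4 ≡ 1 (mod 13), and -4 mod 13 = 9.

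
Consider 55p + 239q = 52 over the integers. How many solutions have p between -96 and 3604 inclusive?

15

gcd(239, 55) = 1.
By Bézout, 55×(113) + 239×(-26) = 1.
Particular solution: (140, -32).
General solution: p = 140 + 239t, q = -32 - 55t for integer t.
-96 ≤ 140 + 239t ≤ 3604 gives t ∈ [0, 14], which is 15 values.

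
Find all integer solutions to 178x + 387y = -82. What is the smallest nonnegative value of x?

gcd(387, 178):
  387 = 2·178 + 31
  178 = 5·31 + 23
  31 = 1·23 + 8
  23 = 2·8 + 7
  8 = 1·7 + 1
  7 = 7·1
so gcd(387, 178) = 1.
1 divides -82, so solutions exist.
Back-substitute for Bézout coefficients:
  1 = 8 - 1·7
  ... = 178·(-50) + 387·(23)
Scale by -82/1 = -82: (x₀, y₀) = (4100, -1886).
General solution: x = 4100 + 387t, y = -1886 - 178t for integer t.
x ≥ 0: smallest is 4100 mod 387 = 230 (at t = -10), with y = -106.

230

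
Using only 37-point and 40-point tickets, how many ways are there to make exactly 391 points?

1

Need nonnegative integers with 37j + 40k = 391.
gcd(37, 40) = 1, and 37·(13) + 40·(-12) = 1.
So (j₀, k₀) = (5083, -4692); general j = 5083 + 40t, k = -4692 - 37t.
j ≥ 0 ⇒ t ≥ -127; k ≥ 0 ⇒ t ≤ -127. That's 1 value of t.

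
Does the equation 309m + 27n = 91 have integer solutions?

no

gcd(309, 27):
  309 = 11×27 + 12
  27 = 2×12 + 3
  12 = 4×3
so gcd(309, 27) = 3.
3 does not divide 91 (remainder 1), so no integer solutions.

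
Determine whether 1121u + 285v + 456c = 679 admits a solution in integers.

gcd(1121, 285):
  1121 = 3*285 + 266
  285 = 1*266 + 19
  266 = 14*19
so gcd(1121, 285) = 19.
gcd(19, 456) = 19.
19 does not divide 679 (remainder 14), so no integer solutions.

no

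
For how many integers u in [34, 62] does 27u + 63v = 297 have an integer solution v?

gcd(63, 27) = 9.
By Bézout, 27*(-2) + 63*(1) = 9.
Particular solution: (4, 3).
General solution: u = 4 + 7t, v = 3 - 3t for integer t.
34 ≤ 4 + 7t ≤ 62 gives t ∈ [5, 8], which is 4 values.

4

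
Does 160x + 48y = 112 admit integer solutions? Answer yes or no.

yes

gcd(160, 48) = 16  (160 = 3·48 + 16, 48 = 3·16).
16 divides 112, so integer solutions exist.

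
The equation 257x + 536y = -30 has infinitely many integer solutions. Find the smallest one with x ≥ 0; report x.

gcd(536, 257):
  536 = 2×257 + 22
  257 = 11×22 + 15
  22 = 1×15 + 7
  15 = 2×7 + 1
  7 = 7×1
so gcd(536, 257) = 1.
1 divides -30, so solutions exist.
Back-substitute for Bézout coefficients:
  1 = 15 - 2×7
  ... = 257×(73) + 536×(-35)
Scale by -30/1 = -30: (x₀, y₀) = (-2190, 1050).
General solution: x = -2190 + 536t, y = 1050 - 257t for integer t.
x ≥ 0: smallest is -2190 mod 536 = 490 (at t = 5), with y = -235.

490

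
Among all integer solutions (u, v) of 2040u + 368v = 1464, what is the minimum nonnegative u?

11

gcd(2040, 368):
  2040 = 5·368 + 200
  368 = 1·200 + 168
  200 = 1·168 + 32
  168 = 5·32 + 8
  32 = 4·8
so gcd(2040, 368) = 8.
8 divides 1464, so solutions exist.
Back-substitute for Bézout coefficients:
  8 = 168 - 5·32
  ... = 2040·(-11) + 368·(61)
Scale by 1464/8 = 183: (u₀, v₀) = (-2013, 11163).
General solution: u = -2013 + 46t, v = 11163 - 255t for integer t.
u ≥ 0: smallest is -2013 mod 46 = 11 (at t = 44), with v = -57.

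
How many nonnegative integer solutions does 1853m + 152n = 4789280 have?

gcd(1853, 152) = 1.
By Bézout, 1853*(21) + 152*(-256) = 1.
One solution: (128, 29948).
General: m = 128 + 152t, n = 29948 - 1853t.
m ≥ 0 ⇒ t ≥ 0; n ≥ 0 ⇒ t ≤ 16. So t ∈ [0, 16]: 17 solutions.

17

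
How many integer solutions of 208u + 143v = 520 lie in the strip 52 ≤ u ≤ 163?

11

gcd(208, 143) = 13  (208 = 1×143 + 65, 143 = 2×65 + 13, 65 = 5×13).
Back-substituting, 208×(-2) + 143×(3) = 13.
Scale by 40: particular solution (-80, 120); reduce u mod 11: (8, -8).
General solution: u = 8 + 11t, v = -8 - 16t for integer t.
52 ≤ 8 + 11t ≤ 163 gives t ∈ [4, 14], which is 11 values.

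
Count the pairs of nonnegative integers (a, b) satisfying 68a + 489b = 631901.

gcd(489, 68) = 1  (489 = 7·68 + 13, 68 = 5·13 + 3, 13 = 4·3 + 1, 3 = 3·1).
Back-substituting, 68·(-151) + 489·(21) = 1.
Scale by 631901: one solution is (-95417051, 13269921). Reduce a mod 489: (52, 1285).
General: a = 52 + 489t, b = 1285 - 68t.
a ≥ 0 ⇒ t ≥ 0; b ≥ 0 ⇒ t ≤ 18. So t ∈ [0, 18]: 19 solutions.

19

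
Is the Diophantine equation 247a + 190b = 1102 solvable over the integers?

yes

gcd(247, 190) = 19  (247 = 1×190 + 57, 190 = 3×57 + 19, 57 = 3×19).
19 divides 1102, so integer solutions exist.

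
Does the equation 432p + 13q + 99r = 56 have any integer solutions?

gcd(432, 13) = 1  (432 = 33×13 + 3, 13 = 4×3 + 1, 3 = 3×1).
gcd(1, 99) = 1.
1 divides 56, so integer solutions exist.

yes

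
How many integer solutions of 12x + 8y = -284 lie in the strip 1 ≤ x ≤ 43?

22

gcd(12, 8):
  12 = 1*8 + 4
  8 = 2*4
so gcd(12, 8) = 4.
Back-substitute for Bézout coefficients:
  4 = 12 - 1*8
  ... = 12*(1) + 8*(-1)
Scale by -71: particular solution (-71, 71); reduce x mod 2: (1, -37).
General solution: x = 1 + 2t, y = -37 - 3t for integer t.
1 ≤ 1 + 2t ≤ 43 gives t ∈ [0, 21], which is 22 values.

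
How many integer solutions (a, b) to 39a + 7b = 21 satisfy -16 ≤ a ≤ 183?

gcd(39, 7) = 1.
By Bézout, 39×(2) + 7×(-11) = 1.
Particular solution: (0, 3).
General solution: a = 0 + 7t, b = 3 - 39t for integer t.
-16 ≤ 0 + 7t ≤ 183 gives t ∈ [-2, 26], which is 29 values.

29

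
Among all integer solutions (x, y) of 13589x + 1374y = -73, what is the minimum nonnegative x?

gcd(13589, 1374) = 1.
1 divides -73, so solutions exist.
By Bézout, 13589*(-91) + 1374*(900) = 1.
Scale by -73/1 = -73: (x₀, y₀) = (6643, -65700).
General solution: x = 6643 + 1374t, y = -65700 - 13589t for integer t.
x ≥ 0: smallest is 6643 mod 1374 = 1147 (at t = -4), with y = -11344.

1147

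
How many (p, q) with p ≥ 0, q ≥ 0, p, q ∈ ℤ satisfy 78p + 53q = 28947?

7

gcd(78, 53) = 1  (78 = 1·53 + 25, 53 = 2·25 + 3, 25 = 8·3 + 1, 3 = 3·1).
Back-substituting, 78·(17) + 53·(-25) = 1.
Scale by 28947: one solution is (492099, -723675). Reduce p mod 53: (47, 477).
General: p = 47 + 53t, q = 477 - 78t.
p ≥ 0 ⇒ t ≥ 0; q ≥ 0 ⇒ t ≤ 6. So t ∈ [0, 6]: 7 solutions.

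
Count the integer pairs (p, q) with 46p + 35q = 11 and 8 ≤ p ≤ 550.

15

gcd(46, 35) = 1  (46 = 1*35 + 11, 35 = 3*11 + 2, 11 = 5*2 + 1, 2 = 2*1).
Back-substituting, 46*(16) + 35*(-21) = 1.
Scale by 11: particular solution (176, -231); reduce p mod 35: (1, -1).
General solution: p = 1 + 35t, q = -1 - 46t for integer t.
8 ≤ 1 + 35t ≤ 550 gives t ∈ [1, 15], which is 15 values.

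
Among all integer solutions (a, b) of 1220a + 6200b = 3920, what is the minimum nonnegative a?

gcd(6200, 1220) = 20  (6200 = 5*1220 + 100, 1220 = 12*100 + 20, 100 = 5*20).
20 divides 3920, so solutions exist.
Back-substituting, 1220*(61) + 6200*(-12) = 20.
Scale by 3920/20 = 196: (a₀, b₀) = (11956, -2352).
General solution: a = 11956 + 310t, b = -2352 - 61t for integer t.
a ≥ 0: smallest is 11956 mod 310 = 176 (at t = -38), with b = -34.

176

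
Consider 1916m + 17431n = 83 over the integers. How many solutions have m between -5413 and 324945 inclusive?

19

gcd(17431, 1916):
  17431 = 9×1916 + 187
  1916 = 10×187 + 46
  187 = 4×46 + 3
  46 = 15×3 + 1
  3 = 3×1
so gcd(17431, 1916) = 1.
Back-substitute for Bézout coefficients:
  1 = 46 - 15×3
  ... = 1916×(5686) + 17431×(-625)
Scale by 83: particular solution (471938, -51875); reduce m mod 17431: (1301, -143).
General solution: m = 1301 + 17431t, n = -143 - 1916t for integer t.
-5413 ≤ 1301 + 17431t ≤ 324945 gives t ∈ [0, 18], which is 19 values.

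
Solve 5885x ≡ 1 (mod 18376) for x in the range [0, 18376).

12565

gcd(18376, 5885):
  18376 = 3×5885 + 721
  5885 = 8×721 + 117
  721 = 6×117 + 19
  117 = 6×19 + 3
  19 = 6×3 + 1
  3 = 3×1
so gcd(18376, 5885) = 1.
Back-substitute for Bézout coefficients:
  1 = 19 - 6×3
  ... = 5885×(-5811) + 18376×(1861)
So 5885×-5811 ≡ 1 (mod 18376), and -5811 mod 18376 = 12565.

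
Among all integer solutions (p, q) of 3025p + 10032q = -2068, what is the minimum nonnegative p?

908

gcd(10032, 3025) = 11.
11 divides -2068, so solutions exist.
By Bézout, 3025·(-325) + 10032·(98) = 11.
Scale by -2068/11 = -188: (p₀, q₀) = (61100, -18424).
General solution: p = 61100 + 912t, q = -18424 - 275t for integer t.
p ≥ 0: smallest is 61100 mod 912 = 908 (at t = -66), with q = -274.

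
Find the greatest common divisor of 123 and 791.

gcd(791, 123):
  791 = 6×123 + 53
  123 = 2×53 + 17
  53 = 3×17 + 2
  17 = 8×2 + 1
  2 = 2×1
so gcd(791, 123) = 1.

1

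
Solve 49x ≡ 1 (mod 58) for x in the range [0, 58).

45

gcd(58, 49):
  58 = 1*49 + 9
  49 = 5*9 + 4
  9 = 2*4 + 1
  4 = 4*1
so gcd(58, 49) = 1.
Back-substitute for Bézout coefficients:
  1 = 9 - 2*4
  ... = 49*(-13) + 58*(11)
So 49*-13 ≡ 1 (mod 58), and -13 mod 58 = 45.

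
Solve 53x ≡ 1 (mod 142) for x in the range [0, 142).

gcd(142, 53):
  142 = 2×53 + 36
  53 = 1×36 + 17
  36 = 2×17 + 2
  17 = 8×2 + 1
  2 = 2×1
so gcd(142, 53) = 1.
Back-substitute for Bézout coefficients:
  1 = 17 - 8×2
  ... = 53×(67) + 142×(-25)
So 53×67 ≡ 1 (mod 142), and 67 mod 142 = 67.

67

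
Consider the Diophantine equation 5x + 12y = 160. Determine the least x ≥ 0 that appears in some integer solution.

8

gcd(12, 5):
  12 = 2×5 + 2
  5 = 2×2 + 1
  2 = 2×1
so gcd(12, 5) = 1.
1 divides 160, so solutions exist.
Back-substitute for Bézout coefficients:
  1 = 5 - 2×2
  ... = 5×(5) + 12×(-2)
Scale by 160/1 = 160: (x₀, y₀) = (800, -320).
General solution: x = 800 + 12t, y = -320 - 5t for integer t.
x ≥ 0: smallest is 800 mod 12 = 8 (at t = -66), with y = 10.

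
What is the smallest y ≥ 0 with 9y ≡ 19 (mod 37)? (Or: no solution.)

35

gcd(37, 9) = 1  (37 = 4*9 + 1, 9 = 9*1).
1 divides 19, so solutions exist.
Back-substituting, 9*(-4) + 37*(1) = 1.
So 9*(-4) ≡ 1 (mod 37); multiply by 19: y ≡ -76 (mod 37).
Smallest nonnegative: y = -76 mod 37 = 35.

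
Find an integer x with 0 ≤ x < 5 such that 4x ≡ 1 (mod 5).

4

gcd(5, 4):
  5 = 1·4 + 1
  4 = 4·1
so gcd(5, 4) = 1.
Back-substitute for Bézout coefficients:
  1 = 5 - 1·4
  ... = 4·(-1) + 5·(1)
So 4·-1 ≡ 1 (mod 5), and -1 mod 5 = 4.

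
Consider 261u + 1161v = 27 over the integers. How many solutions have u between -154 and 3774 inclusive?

gcd(1161, 261):
  1161 = 4·261 + 117
  261 = 2·117 + 27
  117 = 4·27 + 9
  27 = 3·9
so gcd(1161, 261) = 9.
Back-substitute for Bézout coefficients:
  9 = 117 - 4·27
  ... = 261·(-40) + 1161·(9)
Scale by 3: particular solution (-120, 27); reduce u mod 129: (9, -2).
General solution: u = 9 + 129t, v = -2 - 29t for integer t.
-154 ≤ 9 + 129t ≤ 3774 gives t ∈ [-1, 29], which is 31 values.

31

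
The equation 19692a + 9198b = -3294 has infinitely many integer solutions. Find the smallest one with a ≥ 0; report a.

gcd(19692, 9198):
  19692 = 2*9198 + 1296
  9198 = 7*1296 + 126
  1296 = 10*126 + 36
  126 = 3*36 + 18
  36 = 2*18
so gcd(19692, 9198) = 18.
18 divides -3294, so solutions exist.
Back-substitute for Bézout coefficients:
  18 = 126 - 3*36
  ... = 19692*(-220) + 9198*(471)
Scale by -3294/18 = -183: (a₀, b₀) = (40260, -86193).
General solution: a = 40260 + 511t, b = -86193 - 1094t for integer t.
a ≥ 0: smallest is 40260 mod 511 = 402 (at t = -78), with b = -861.

402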